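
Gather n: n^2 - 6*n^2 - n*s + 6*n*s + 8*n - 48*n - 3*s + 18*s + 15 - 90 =-5*n^2 + n*(5*s - 40) + 15*s - 75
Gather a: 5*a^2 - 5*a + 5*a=5*a^2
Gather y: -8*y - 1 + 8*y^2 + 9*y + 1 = 8*y^2 + y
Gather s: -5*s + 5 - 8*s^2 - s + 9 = -8*s^2 - 6*s + 14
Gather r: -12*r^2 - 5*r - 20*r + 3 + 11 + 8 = -12*r^2 - 25*r + 22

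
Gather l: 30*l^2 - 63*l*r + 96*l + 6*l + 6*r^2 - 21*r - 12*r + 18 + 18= 30*l^2 + l*(102 - 63*r) + 6*r^2 - 33*r + 36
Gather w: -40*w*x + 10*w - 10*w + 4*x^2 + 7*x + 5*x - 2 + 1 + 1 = -40*w*x + 4*x^2 + 12*x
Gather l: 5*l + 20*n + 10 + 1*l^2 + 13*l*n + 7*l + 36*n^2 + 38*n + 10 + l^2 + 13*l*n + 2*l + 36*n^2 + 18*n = 2*l^2 + l*(26*n + 14) + 72*n^2 + 76*n + 20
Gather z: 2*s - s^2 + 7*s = -s^2 + 9*s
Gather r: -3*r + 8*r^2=8*r^2 - 3*r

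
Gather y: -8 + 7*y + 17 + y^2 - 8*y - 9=y^2 - y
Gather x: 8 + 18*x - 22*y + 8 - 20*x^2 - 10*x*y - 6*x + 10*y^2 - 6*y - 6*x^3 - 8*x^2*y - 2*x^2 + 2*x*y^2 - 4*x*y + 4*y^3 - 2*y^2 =-6*x^3 + x^2*(-8*y - 22) + x*(2*y^2 - 14*y + 12) + 4*y^3 + 8*y^2 - 28*y + 16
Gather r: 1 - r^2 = 1 - r^2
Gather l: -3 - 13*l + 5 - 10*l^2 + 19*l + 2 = -10*l^2 + 6*l + 4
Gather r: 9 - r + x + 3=-r + x + 12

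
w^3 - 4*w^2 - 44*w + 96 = (w - 8)*(w - 2)*(w + 6)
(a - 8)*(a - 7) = a^2 - 15*a + 56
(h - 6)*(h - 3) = h^2 - 9*h + 18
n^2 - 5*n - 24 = (n - 8)*(n + 3)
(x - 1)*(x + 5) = x^2 + 4*x - 5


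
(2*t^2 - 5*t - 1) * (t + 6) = 2*t^3 + 7*t^2 - 31*t - 6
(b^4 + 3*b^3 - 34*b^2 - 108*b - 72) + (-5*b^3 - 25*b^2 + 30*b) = b^4 - 2*b^3 - 59*b^2 - 78*b - 72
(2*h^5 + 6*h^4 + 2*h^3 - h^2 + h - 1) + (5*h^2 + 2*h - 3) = 2*h^5 + 6*h^4 + 2*h^3 + 4*h^2 + 3*h - 4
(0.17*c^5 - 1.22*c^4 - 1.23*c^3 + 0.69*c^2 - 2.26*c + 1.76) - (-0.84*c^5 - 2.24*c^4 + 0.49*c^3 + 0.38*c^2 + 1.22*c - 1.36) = 1.01*c^5 + 1.02*c^4 - 1.72*c^3 + 0.31*c^2 - 3.48*c + 3.12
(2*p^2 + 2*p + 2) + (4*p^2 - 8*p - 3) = 6*p^2 - 6*p - 1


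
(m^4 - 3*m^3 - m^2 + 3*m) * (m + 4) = m^5 + m^4 - 13*m^3 - m^2 + 12*m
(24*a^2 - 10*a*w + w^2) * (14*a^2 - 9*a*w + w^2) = 336*a^4 - 356*a^3*w + 128*a^2*w^2 - 19*a*w^3 + w^4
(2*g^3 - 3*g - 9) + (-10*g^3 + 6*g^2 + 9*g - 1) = -8*g^3 + 6*g^2 + 6*g - 10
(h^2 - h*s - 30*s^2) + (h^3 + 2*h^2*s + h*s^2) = h^3 + 2*h^2*s + h^2 + h*s^2 - h*s - 30*s^2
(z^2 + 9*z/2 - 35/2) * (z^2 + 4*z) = z^4 + 17*z^3/2 + z^2/2 - 70*z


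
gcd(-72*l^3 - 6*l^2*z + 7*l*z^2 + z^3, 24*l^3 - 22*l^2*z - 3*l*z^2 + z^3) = 4*l + z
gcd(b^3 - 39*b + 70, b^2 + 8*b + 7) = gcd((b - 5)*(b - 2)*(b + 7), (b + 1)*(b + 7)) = b + 7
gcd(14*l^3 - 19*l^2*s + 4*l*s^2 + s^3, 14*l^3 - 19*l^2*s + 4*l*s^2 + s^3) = 14*l^3 - 19*l^2*s + 4*l*s^2 + s^3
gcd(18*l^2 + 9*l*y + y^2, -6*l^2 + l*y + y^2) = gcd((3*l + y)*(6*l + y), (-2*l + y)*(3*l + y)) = 3*l + y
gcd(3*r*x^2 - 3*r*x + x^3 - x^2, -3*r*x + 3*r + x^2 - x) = x - 1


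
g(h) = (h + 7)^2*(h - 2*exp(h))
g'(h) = (1 - 2*exp(h))*(h + 7)^2 + (h - 2*exp(h))*(2*h + 14)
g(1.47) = -518.58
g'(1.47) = -674.75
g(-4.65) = -25.79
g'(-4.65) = -16.53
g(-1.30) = -59.95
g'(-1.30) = -6.25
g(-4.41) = -29.75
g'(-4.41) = -16.42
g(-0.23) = -83.37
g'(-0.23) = -51.63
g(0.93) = -260.28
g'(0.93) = -321.52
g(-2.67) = -52.66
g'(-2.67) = -8.17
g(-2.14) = -56.10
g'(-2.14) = -5.03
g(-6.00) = -6.00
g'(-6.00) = -11.01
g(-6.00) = -6.00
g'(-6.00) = -11.01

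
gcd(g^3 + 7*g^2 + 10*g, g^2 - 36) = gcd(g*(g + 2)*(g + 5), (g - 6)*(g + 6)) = 1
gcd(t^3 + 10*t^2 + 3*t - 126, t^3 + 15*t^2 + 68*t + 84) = t^2 + 13*t + 42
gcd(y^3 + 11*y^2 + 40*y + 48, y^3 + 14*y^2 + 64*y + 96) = y^2 + 8*y + 16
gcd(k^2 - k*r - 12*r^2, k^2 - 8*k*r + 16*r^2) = -k + 4*r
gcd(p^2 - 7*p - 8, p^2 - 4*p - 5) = p + 1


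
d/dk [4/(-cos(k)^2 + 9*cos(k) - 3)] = 4*(9 - 2*cos(k))*sin(k)/(cos(k)^2 - 9*cos(k) + 3)^2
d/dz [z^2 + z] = 2*z + 1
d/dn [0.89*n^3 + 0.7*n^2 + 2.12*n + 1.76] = 2.67*n^2 + 1.4*n + 2.12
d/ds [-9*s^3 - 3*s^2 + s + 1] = -27*s^2 - 6*s + 1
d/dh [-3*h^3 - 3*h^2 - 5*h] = -9*h^2 - 6*h - 5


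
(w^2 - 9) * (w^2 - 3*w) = w^4 - 3*w^3 - 9*w^2 + 27*w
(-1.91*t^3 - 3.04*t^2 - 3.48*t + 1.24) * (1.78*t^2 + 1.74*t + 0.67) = -3.3998*t^5 - 8.7346*t^4 - 12.7637*t^3 - 5.8848*t^2 - 0.174*t + 0.8308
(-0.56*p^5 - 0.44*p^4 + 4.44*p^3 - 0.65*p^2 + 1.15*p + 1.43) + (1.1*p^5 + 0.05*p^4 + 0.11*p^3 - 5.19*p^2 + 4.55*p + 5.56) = 0.54*p^5 - 0.39*p^4 + 4.55*p^3 - 5.84*p^2 + 5.7*p + 6.99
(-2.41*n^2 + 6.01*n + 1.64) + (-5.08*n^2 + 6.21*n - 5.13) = -7.49*n^2 + 12.22*n - 3.49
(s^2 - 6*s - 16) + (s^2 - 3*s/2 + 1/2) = 2*s^2 - 15*s/2 - 31/2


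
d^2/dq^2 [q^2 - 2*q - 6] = 2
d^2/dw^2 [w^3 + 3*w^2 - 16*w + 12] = 6*w + 6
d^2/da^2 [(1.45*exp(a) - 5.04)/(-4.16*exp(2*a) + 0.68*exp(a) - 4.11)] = (-25.09312*exp(4*a) + 344.779136*exp(3*a) + 105.977664*exp(2*a) - 346.40958*exp(a) - 10.407753)*exp(a)/(71.991296*exp(6*a) - 35.303424*exp(5*a) + 219.1488*exp(4*a) - 70.07264*exp(3*a) + 216.5148*exp(2*a) - 34.459884*exp(a) + 69.426531)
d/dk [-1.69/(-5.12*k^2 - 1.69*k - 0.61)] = (-17.3056*k - 2.8561)/(5.12*k^2 + 1.69*k + 0.61)^2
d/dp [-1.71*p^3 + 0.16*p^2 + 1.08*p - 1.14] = -5.13*p^2 + 0.32*p + 1.08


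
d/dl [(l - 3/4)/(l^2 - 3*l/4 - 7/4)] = (-16*l^2 + 24*l - 37)/(16*l^4 - 24*l^3 - 47*l^2 + 42*l + 49)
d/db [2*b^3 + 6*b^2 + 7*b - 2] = 6*b^2 + 12*b + 7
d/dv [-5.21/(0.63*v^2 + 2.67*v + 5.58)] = (6.5646*v + 13.9107)/(0.63*v^2 + 2.67*v + 5.58)^2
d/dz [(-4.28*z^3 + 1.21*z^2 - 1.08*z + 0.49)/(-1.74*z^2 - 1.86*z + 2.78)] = (7.4472*z^4 + 15.9216*z^3 - 39.825*z^2 + 8.4328*z - 2.091)/(3.0276*z^4 + 6.4728*z^3 - 6.2148*z^2 - 10.3416*z + 7.7284)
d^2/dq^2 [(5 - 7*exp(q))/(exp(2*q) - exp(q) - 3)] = (-7*exp(4*q) + 13*exp(3*q) - 141*exp(2*q) + 86*exp(q) - 78)*exp(q)/(exp(6*q) - 3*exp(5*q) - 6*exp(4*q) + 17*exp(3*q) + 18*exp(2*q) - 27*exp(q) - 27)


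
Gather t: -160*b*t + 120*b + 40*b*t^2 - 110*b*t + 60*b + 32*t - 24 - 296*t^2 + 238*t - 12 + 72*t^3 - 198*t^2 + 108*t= 180*b + 72*t^3 + t^2*(40*b - 494) + t*(378 - 270*b) - 36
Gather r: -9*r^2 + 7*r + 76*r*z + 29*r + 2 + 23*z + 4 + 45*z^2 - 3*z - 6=-9*r^2 + r*(76*z + 36) + 45*z^2 + 20*z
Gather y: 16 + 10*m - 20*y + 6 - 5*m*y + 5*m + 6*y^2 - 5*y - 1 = 15*m + 6*y^2 + y*(-5*m - 25) + 21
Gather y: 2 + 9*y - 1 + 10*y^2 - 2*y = 10*y^2 + 7*y + 1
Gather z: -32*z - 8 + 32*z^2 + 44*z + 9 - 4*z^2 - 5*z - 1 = 28*z^2 + 7*z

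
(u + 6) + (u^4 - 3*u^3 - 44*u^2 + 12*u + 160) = u^4 - 3*u^3 - 44*u^2 + 13*u + 166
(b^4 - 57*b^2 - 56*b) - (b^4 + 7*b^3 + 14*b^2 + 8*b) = -7*b^3 - 71*b^2 - 64*b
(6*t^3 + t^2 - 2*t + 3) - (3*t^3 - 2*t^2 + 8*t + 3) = 3*t^3 + 3*t^2 - 10*t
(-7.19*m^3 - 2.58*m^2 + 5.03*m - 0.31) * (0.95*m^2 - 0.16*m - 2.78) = -6.8305*m^5 - 1.3006*m^4 + 25.1795*m^3 + 6.0731*m^2 - 13.9338*m + 0.8618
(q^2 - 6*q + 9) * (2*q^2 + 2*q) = 2*q^4 - 10*q^3 + 6*q^2 + 18*q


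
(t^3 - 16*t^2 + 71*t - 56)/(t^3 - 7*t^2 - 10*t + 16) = (t - 7)/(t + 2)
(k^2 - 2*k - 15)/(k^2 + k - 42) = (k^2 - 2*k - 15)/(k^2 + k - 42)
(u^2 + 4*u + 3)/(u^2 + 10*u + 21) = (u + 1)/(u + 7)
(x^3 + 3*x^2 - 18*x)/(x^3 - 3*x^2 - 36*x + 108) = x/(x - 6)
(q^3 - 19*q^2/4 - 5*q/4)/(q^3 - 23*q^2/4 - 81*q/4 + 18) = q*(4*q^2 - 19*q - 5)/(4*q^3 - 23*q^2 - 81*q + 72)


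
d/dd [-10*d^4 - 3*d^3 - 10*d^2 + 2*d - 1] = -40*d^3 - 9*d^2 - 20*d + 2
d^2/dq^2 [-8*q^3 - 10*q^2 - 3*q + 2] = -48*q - 20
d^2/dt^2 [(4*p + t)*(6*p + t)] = 2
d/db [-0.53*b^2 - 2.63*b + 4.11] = -1.06*b - 2.63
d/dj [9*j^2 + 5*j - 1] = 18*j + 5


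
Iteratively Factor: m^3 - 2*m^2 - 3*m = (m + 1)*(m^2 - 3*m) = m*(m + 1)*(m - 3)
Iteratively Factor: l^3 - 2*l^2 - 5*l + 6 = (l + 2)*(l^2 - 4*l + 3) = (l - 1)*(l + 2)*(l - 3)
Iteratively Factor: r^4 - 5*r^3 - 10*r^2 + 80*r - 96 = (r - 3)*(r^3 - 2*r^2 - 16*r + 32) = (r - 3)*(r - 2)*(r^2 - 16) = (r - 4)*(r - 3)*(r - 2)*(r + 4)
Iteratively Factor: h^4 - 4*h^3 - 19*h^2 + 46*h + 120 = (h - 5)*(h^3 + h^2 - 14*h - 24) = (h - 5)*(h + 3)*(h^2 - 2*h - 8) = (h - 5)*(h + 2)*(h + 3)*(h - 4)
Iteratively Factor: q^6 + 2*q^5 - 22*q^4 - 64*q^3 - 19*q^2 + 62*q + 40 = (q + 1)*(q^5 + q^4 - 23*q^3 - 41*q^2 + 22*q + 40) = (q + 1)*(q + 4)*(q^4 - 3*q^3 - 11*q^2 + 3*q + 10) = (q - 5)*(q + 1)*(q + 4)*(q^3 + 2*q^2 - q - 2) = (q - 5)*(q - 1)*(q + 1)*(q + 4)*(q^2 + 3*q + 2) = (q - 5)*(q - 1)*(q + 1)^2*(q + 4)*(q + 2)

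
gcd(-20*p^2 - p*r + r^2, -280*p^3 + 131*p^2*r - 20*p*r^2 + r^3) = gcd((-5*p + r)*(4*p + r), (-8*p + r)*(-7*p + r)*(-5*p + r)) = 5*p - r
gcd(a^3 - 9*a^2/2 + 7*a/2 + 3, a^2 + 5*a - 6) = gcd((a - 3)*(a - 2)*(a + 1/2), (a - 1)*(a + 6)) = 1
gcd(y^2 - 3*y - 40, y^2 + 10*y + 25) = y + 5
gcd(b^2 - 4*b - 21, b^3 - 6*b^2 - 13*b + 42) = b^2 - 4*b - 21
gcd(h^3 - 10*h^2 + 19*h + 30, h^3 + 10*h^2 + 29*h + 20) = h + 1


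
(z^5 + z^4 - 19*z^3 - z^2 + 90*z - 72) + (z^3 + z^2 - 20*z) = z^5 + z^4 - 18*z^3 + 70*z - 72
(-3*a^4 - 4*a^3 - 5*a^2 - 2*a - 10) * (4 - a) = 3*a^5 - 8*a^4 - 11*a^3 - 18*a^2 + 2*a - 40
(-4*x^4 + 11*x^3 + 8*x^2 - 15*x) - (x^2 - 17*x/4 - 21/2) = -4*x^4 + 11*x^3 + 7*x^2 - 43*x/4 + 21/2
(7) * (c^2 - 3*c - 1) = 7*c^2 - 21*c - 7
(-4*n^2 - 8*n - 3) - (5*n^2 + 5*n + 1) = -9*n^2 - 13*n - 4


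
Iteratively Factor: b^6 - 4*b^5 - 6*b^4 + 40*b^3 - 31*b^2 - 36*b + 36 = (b - 2)*(b^5 - 2*b^4 - 10*b^3 + 20*b^2 + 9*b - 18) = (b - 2)*(b + 1)*(b^4 - 3*b^3 - 7*b^2 + 27*b - 18) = (b - 3)*(b - 2)*(b + 1)*(b^3 - 7*b + 6) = (b - 3)*(b - 2)^2*(b + 1)*(b^2 + 2*b - 3) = (b - 3)*(b - 2)^2*(b + 1)*(b + 3)*(b - 1)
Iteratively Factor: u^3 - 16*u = (u + 4)*(u^2 - 4*u) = u*(u + 4)*(u - 4)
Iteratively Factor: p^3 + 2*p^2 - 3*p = (p - 1)*(p^2 + 3*p) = (p - 1)*(p + 3)*(p)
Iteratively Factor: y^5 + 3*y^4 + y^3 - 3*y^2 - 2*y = (y)*(y^4 + 3*y^3 + y^2 - 3*y - 2) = y*(y + 2)*(y^3 + y^2 - y - 1) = y*(y + 1)*(y + 2)*(y^2 - 1) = y*(y - 1)*(y + 1)*(y + 2)*(y + 1)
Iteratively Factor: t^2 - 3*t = (t)*(t - 3)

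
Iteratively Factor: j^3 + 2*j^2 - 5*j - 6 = (j + 1)*(j^2 + j - 6) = (j - 2)*(j + 1)*(j + 3)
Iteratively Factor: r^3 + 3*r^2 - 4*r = (r)*(r^2 + 3*r - 4) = r*(r - 1)*(r + 4)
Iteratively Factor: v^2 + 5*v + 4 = (v + 4)*(v + 1)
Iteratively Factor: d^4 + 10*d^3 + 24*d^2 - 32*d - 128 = (d + 4)*(d^3 + 6*d^2 - 32) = (d + 4)^2*(d^2 + 2*d - 8) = (d + 4)^3*(d - 2)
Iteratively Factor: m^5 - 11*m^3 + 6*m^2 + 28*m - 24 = (m - 2)*(m^4 + 2*m^3 - 7*m^2 - 8*m + 12) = (m - 2)*(m - 1)*(m^3 + 3*m^2 - 4*m - 12) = (m - 2)^2*(m - 1)*(m^2 + 5*m + 6) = (m - 2)^2*(m - 1)*(m + 2)*(m + 3)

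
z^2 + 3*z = z*(z + 3)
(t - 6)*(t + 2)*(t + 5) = t^3 + t^2 - 32*t - 60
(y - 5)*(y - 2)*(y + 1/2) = y^3 - 13*y^2/2 + 13*y/2 + 5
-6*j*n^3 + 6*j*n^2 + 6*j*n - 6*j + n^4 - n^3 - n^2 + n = (-6*j + n)*(n - 1)^2*(n + 1)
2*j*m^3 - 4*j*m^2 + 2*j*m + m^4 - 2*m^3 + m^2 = m*(2*j + m)*(m - 1)^2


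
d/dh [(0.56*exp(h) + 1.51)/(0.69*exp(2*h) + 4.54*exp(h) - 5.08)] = (-(0.56*exp(h) + 1.51)*(1.38*exp(h) + 4.54) + 0.3864*exp(2*h) + 2.5424*exp(h) - 2.8448)*exp(h)/(0.69*exp(2*h) + 4.54*exp(h) - 5.08)^2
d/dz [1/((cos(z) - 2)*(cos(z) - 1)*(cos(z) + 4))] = (-3*sin(z)^2 + 2*cos(z) - 7)*sin(z)/((cos(z) - 2)^2*(cos(z) - 1)^2*(cos(z) + 4)^2)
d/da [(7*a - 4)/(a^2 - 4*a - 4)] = (-7*a^2 + 8*a - 44)/(a^4 - 8*a^3 + 8*a^2 + 32*a + 16)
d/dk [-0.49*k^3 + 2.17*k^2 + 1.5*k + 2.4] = -1.47*k^2 + 4.34*k + 1.5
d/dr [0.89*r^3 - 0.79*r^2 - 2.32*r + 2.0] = 2.67*r^2 - 1.58*r - 2.32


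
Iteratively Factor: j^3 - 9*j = (j + 3)*(j^2 - 3*j) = j*(j + 3)*(j - 3)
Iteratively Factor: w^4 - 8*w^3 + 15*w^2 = (w - 3)*(w^3 - 5*w^2) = w*(w - 3)*(w^2 - 5*w) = w*(w - 5)*(w - 3)*(w)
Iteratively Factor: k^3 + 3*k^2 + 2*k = (k + 1)*(k^2 + 2*k) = (k + 1)*(k + 2)*(k)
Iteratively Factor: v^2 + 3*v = (v + 3)*(v)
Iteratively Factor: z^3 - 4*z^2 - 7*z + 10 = (z - 5)*(z^2 + z - 2) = (z - 5)*(z - 1)*(z + 2)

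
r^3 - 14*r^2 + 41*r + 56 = (r - 8)*(r - 7)*(r + 1)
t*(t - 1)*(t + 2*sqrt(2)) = t^3 - t^2 + 2*sqrt(2)*t^2 - 2*sqrt(2)*t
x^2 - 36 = (x - 6)*(x + 6)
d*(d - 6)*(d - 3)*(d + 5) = d^4 - 4*d^3 - 27*d^2 + 90*d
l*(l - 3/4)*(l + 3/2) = l^3 + 3*l^2/4 - 9*l/8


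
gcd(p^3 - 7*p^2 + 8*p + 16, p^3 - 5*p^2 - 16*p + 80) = p - 4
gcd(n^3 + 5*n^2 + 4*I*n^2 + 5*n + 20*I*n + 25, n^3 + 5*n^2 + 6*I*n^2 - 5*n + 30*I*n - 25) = n^2 + n*(5 + 5*I) + 25*I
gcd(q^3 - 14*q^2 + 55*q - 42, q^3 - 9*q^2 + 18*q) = q - 6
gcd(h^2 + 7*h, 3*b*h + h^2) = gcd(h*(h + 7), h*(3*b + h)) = h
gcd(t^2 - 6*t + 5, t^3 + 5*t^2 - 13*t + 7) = t - 1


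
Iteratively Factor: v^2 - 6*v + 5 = (v - 5)*(v - 1)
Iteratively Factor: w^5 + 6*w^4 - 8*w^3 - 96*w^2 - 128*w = (w)*(w^4 + 6*w^3 - 8*w^2 - 96*w - 128) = w*(w - 4)*(w^3 + 10*w^2 + 32*w + 32) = w*(w - 4)*(w + 4)*(w^2 + 6*w + 8) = w*(w - 4)*(w + 2)*(w + 4)*(w + 4)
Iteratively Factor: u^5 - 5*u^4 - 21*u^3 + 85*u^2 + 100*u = (u)*(u^4 - 5*u^3 - 21*u^2 + 85*u + 100) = u*(u + 1)*(u^3 - 6*u^2 - 15*u + 100) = u*(u - 5)*(u + 1)*(u^2 - u - 20) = u*(u - 5)^2*(u + 1)*(u + 4)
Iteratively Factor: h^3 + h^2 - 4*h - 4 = (h + 2)*(h^2 - h - 2) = (h - 2)*(h + 2)*(h + 1)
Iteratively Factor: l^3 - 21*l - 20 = (l + 4)*(l^2 - 4*l - 5) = (l - 5)*(l + 4)*(l + 1)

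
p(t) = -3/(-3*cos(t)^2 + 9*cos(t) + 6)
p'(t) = -3*(-6*sin(t)*cos(t) + 9*sin(t))/(-3*cos(t)^2 + 9*cos(t) + 6)^2 = (2*cos(t) - 3)*sin(t)/(sin(t)^2 + 3*cos(t) + 1)^2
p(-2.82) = 0.57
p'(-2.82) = 0.51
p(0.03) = -0.25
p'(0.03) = -0.00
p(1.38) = -0.39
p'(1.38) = -0.40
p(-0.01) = -0.25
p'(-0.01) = 0.00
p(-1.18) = -0.33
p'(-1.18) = 0.23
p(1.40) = -0.40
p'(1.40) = -0.43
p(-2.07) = -2.99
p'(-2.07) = 31.03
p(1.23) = -0.35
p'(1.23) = -0.26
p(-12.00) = -0.26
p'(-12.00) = -0.05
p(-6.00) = -0.25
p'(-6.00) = -0.02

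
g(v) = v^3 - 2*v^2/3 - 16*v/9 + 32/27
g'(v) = 3*v^2 - 4*v/3 - 16/9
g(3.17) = 20.71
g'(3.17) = 24.14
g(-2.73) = -19.28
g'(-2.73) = 24.22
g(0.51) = 0.24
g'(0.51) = -1.68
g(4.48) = 69.76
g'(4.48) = 52.46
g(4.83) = 89.72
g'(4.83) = 61.77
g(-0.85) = 1.60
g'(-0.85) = 1.52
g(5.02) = 101.97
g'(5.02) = 67.13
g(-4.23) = -78.91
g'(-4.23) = 57.54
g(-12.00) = -1801.48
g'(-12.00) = 446.22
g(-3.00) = -26.48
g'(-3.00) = 29.22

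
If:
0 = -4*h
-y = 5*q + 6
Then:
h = 0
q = -y/5 - 6/5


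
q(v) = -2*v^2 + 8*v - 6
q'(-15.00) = 68.00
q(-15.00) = -576.00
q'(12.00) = -40.00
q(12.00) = -198.00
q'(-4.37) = 25.48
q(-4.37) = -79.15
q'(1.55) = 1.80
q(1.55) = 1.60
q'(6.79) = -19.16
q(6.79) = -43.89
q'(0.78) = 4.88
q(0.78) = -0.98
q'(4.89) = -11.56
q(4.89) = -14.70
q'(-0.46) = 9.84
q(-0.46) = -10.10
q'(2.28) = -1.12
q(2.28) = 1.84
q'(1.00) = 4.00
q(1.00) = 0.00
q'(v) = 8 - 4*v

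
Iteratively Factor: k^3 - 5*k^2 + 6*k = (k - 2)*(k^2 - 3*k) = (k - 3)*(k - 2)*(k)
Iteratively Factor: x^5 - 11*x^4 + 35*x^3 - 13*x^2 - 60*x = (x - 5)*(x^4 - 6*x^3 + 5*x^2 + 12*x) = (x - 5)*(x - 3)*(x^3 - 3*x^2 - 4*x) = x*(x - 5)*(x - 3)*(x^2 - 3*x - 4) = x*(x - 5)*(x - 3)*(x + 1)*(x - 4)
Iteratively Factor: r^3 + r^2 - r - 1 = (r + 1)*(r^2 - 1) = (r + 1)^2*(r - 1)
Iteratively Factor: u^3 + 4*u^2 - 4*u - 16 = (u + 2)*(u^2 + 2*u - 8) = (u + 2)*(u + 4)*(u - 2)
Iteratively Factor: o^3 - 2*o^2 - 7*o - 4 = (o - 4)*(o^2 + 2*o + 1) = (o - 4)*(o + 1)*(o + 1)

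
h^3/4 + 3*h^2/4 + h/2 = h*(h/4 + 1/4)*(h + 2)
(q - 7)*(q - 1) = q^2 - 8*q + 7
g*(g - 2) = g^2 - 2*g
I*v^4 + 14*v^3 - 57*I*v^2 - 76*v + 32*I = (v - 8*I)*(v - 4*I)*(v - I)*(I*v + 1)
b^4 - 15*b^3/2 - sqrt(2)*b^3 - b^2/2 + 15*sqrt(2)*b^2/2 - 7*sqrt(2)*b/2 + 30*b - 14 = (b - 7)*(b - 1/2)*(b - 2*sqrt(2))*(b + sqrt(2))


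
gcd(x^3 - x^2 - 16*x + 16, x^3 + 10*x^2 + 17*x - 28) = x^2 + 3*x - 4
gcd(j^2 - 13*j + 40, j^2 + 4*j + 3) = 1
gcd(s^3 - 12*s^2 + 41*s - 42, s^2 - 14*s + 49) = s - 7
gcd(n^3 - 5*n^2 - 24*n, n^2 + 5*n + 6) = n + 3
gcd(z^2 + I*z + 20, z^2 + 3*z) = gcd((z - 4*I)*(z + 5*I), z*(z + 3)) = 1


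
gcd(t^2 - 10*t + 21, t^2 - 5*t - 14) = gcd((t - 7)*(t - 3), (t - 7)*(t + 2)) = t - 7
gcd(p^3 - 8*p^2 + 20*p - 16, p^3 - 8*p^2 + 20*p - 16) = p^3 - 8*p^2 + 20*p - 16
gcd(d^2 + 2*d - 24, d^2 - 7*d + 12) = d - 4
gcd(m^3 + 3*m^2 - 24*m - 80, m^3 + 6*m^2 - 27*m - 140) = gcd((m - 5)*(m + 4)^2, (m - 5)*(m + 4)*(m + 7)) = m^2 - m - 20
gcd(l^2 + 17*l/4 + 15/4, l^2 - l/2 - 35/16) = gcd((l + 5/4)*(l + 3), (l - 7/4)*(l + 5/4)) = l + 5/4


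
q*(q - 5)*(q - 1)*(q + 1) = q^4 - 5*q^3 - q^2 + 5*q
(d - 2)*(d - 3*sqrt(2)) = d^2 - 3*sqrt(2)*d - 2*d + 6*sqrt(2)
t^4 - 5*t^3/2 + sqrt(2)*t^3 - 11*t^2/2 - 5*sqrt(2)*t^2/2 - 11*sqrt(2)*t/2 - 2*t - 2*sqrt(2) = (t - 4)*(t + 1/2)*(t + 1)*(t + sqrt(2))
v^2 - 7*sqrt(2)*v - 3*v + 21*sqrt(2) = (v - 3)*(v - 7*sqrt(2))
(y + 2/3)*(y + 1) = y^2 + 5*y/3 + 2/3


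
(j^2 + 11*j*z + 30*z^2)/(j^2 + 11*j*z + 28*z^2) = (j^2 + 11*j*z + 30*z^2)/(j^2 + 11*j*z + 28*z^2)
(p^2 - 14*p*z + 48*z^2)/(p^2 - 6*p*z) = (p - 8*z)/p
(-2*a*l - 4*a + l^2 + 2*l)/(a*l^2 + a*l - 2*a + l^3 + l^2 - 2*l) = (-2*a + l)/(a*l - a + l^2 - l)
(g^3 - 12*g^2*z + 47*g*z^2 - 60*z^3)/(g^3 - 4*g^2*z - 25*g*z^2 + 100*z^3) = (g - 3*z)/(g + 5*z)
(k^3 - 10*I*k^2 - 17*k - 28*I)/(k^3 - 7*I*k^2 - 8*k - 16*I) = (k - 7*I)/(k - 4*I)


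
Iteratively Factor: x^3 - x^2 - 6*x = (x)*(x^2 - x - 6) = x*(x - 3)*(x + 2)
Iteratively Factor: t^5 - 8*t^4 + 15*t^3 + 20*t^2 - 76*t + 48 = (t - 4)*(t^4 - 4*t^3 - t^2 + 16*t - 12) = (t - 4)*(t + 2)*(t^3 - 6*t^2 + 11*t - 6) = (t - 4)*(t - 1)*(t + 2)*(t^2 - 5*t + 6) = (t - 4)*(t - 2)*(t - 1)*(t + 2)*(t - 3)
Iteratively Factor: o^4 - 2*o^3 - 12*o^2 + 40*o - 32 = (o - 2)*(o^3 - 12*o + 16) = (o - 2)^2*(o^2 + 2*o - 8) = (o - 2)^2*(o + 4)*(o - 2)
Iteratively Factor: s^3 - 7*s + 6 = (s + 3)*(s^2 - 3*s + 2) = (s - 2)*(s + 3)*(s - 1)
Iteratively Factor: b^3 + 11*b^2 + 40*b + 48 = (b + 3)*(b^2 + 8*b + 16) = (b + 3)*(b + 4)*(b + 4)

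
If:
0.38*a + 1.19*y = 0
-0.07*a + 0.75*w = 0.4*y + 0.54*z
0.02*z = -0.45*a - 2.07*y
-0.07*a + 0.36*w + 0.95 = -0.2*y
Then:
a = -0.37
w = -2.78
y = 0.12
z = -3.90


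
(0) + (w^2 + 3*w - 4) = w^2 + 3*w - 4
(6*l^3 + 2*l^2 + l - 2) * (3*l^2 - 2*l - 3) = 18*l^5 - 6*l^4 - 19*l^3 - 14*l^2 + l + 6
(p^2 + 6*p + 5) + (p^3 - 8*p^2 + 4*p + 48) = p^3 - 7*p^2 + 10*p + 53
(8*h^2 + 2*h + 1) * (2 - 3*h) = -24*h^3 + 10*h^2 + h + 2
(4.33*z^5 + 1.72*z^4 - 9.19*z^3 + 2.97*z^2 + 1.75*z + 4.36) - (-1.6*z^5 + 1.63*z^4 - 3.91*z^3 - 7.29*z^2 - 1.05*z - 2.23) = 5.93*z^5 + 0.0900000000000001*z^4 - 5.28*z^3 + 10.26*z^2 + 2.8*z + 6.59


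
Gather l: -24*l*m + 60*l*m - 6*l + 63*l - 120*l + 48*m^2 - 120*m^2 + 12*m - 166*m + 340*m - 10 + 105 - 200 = l*(36*m - 63) - 72*m^2 + 186*m - 105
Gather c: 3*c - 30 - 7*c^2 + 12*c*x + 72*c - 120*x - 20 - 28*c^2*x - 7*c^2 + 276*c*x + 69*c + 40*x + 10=c^2*(-28*x - 14) + c*(288*x + 144) - 80*x - 40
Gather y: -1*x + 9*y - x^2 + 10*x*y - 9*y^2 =-x^2 - x - 9*y^2 + y*(10*x + 9)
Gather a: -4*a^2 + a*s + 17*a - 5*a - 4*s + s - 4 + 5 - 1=-4*a^2 + a*(s + 12) - 3*s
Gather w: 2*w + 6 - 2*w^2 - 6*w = -2*w^2 - 4*w + 6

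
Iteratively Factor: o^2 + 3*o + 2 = (o + 2)*(o + 1)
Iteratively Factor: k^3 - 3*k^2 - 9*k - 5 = (k + 1)*(k^2 - 4*k - 5) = (k + 1)^2*(k - 5)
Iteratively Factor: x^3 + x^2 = (x)*(x^2 + x) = x*(x + 1)*(x)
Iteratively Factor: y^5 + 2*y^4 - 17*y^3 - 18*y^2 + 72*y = (y - 3)*(y^4 + 5*y^3 - 2*y^2 - 24*y) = (y - 3)*(y + 3)*(y^3 + 2*y^2 - 8*y) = y*(y - 3)*(y + 3)*(y^2 + 2*y - 8) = y*(y - 3)*(y + 3)*(y + 4)*(y - 2)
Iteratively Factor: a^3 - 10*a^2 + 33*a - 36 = (a - 4)*(a^2 - 6*a + 9) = (a - 4)*(a - 3)*(a - 3)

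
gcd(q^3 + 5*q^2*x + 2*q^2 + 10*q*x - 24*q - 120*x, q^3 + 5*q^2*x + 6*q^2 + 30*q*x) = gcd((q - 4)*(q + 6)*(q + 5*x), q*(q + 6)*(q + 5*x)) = q^2 + 5*q*x + 6*q + 30*x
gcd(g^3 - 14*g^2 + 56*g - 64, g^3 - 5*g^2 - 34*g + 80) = g^2 - 10*g + 16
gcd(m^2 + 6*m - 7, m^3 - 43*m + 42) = m^2 + 6*m - 7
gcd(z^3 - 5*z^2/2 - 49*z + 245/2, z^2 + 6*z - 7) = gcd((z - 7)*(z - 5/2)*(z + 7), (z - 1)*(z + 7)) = z + 7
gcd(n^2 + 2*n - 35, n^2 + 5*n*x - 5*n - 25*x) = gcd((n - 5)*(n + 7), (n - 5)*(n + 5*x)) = n - 5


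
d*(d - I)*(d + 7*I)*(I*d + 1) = I*d^4 - 5*d^3 + 13*I*d^2 + 7*d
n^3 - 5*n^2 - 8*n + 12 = (n - 6)*(n - 1)*(n + 2)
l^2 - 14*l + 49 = (l - 7)^2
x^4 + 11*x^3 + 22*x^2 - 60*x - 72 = (x - 2)*(x + 1)*(x + 6)^2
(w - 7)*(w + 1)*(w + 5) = w^3 - w^2 - 37*w - 35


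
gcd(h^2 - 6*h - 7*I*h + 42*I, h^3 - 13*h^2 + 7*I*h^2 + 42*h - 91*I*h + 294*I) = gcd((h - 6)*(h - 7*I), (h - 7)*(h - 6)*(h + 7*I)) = h - 6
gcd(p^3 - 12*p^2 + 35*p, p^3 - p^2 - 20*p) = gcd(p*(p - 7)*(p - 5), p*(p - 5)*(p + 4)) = p^2 - 5*p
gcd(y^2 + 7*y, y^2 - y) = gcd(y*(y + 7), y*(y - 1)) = y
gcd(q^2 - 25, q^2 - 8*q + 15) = q - 5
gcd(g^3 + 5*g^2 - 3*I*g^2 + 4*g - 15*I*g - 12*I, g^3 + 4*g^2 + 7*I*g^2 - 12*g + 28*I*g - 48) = g + 4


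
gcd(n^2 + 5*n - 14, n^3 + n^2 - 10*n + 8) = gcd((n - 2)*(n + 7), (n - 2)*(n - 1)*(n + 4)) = n - 2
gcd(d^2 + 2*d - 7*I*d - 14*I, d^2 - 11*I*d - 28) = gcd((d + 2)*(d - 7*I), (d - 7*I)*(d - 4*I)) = d - 7*I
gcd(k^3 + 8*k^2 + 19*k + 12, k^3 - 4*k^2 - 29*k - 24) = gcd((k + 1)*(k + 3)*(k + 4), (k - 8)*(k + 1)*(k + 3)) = k^2 + 4*k + 3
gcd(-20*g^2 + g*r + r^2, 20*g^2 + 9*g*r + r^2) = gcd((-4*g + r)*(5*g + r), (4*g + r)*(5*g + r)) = 5*g + r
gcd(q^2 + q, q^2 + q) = q^2 + q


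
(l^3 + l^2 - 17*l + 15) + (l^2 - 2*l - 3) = l^3 + 2*l^2 - 19*l + 12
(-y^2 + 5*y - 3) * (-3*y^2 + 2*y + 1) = 3*y^4 - 17*y^3 + 18*y^2 - y - 3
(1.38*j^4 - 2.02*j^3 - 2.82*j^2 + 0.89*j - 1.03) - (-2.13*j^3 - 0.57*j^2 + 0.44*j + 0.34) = 1.38*j^4 + 0.11*j^3 - 2.25*j^2 + 0.45*j - 1.37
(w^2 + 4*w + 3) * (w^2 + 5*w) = w^4 + 9*w^3 + 23*w^2 + 15*w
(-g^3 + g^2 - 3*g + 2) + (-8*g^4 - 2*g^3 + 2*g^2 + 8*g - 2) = -8*g^4 - 3*g^3 + 3*g^2 + 5*g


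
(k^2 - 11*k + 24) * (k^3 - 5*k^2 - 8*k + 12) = k^5 - 16*k^4 + 71*k^3 - 20*k^2 - 324*k + 288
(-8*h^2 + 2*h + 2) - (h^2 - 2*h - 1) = -9*h^2 + 4*h + 3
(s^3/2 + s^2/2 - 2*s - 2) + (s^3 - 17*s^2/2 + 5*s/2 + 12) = 3*s^3/2 - 8*s^2 + s/2 + 10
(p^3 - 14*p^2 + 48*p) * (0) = 0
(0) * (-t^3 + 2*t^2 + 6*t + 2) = 0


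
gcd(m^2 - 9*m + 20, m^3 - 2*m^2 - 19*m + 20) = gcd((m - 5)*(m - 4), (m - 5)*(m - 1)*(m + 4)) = m - 5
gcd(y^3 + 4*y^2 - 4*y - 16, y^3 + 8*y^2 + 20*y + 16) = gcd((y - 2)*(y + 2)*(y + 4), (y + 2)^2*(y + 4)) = y^2 + 6*y + 8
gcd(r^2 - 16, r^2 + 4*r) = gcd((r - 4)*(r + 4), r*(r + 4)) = r + 4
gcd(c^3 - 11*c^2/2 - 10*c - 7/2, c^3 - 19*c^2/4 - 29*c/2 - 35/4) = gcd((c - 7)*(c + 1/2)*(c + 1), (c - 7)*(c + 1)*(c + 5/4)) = c^2 - 6*c - 7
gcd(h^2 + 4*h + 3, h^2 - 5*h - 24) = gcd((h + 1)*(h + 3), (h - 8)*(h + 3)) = h + 3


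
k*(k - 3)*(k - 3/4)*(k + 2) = k^4 - 7*k^3/4 - 21*k^2/4 + 9*k/2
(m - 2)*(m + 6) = m^2 + 4*m - 12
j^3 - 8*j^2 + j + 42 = (j - 7)*(j - 3)*(j + 2)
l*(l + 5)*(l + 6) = l^3 + 11*l^2 + 30*l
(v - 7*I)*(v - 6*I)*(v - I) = v^3 - 14*I*v^2 - 55*v + 42*I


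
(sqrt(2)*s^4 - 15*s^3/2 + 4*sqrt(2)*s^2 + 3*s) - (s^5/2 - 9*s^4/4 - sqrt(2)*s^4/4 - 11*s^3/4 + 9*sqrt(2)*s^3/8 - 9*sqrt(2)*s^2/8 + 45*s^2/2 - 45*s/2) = -s^5/2 + 5*sqrt(2)*s^4/4 + 9*s^4/4 - 19*s^3/4 - 9*sqrt(2)*s^3/8 - 45*s^2/2 + 41*sqrt(2)*s^2/8 + 51*s/2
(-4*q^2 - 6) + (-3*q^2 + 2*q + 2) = -7*q^2 + 2*q - 4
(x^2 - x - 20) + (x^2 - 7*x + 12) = 2*x^2 - 8*x - 8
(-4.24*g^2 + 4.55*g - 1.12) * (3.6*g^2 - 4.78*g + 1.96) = -15.264*g^4 + 36.6472*g^3 - 34.0914*g^2 + 14.2716*g - 2.1952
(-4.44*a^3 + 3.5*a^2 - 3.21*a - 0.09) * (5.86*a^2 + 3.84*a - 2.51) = -26.0184*a^5 + 3.4604*a^4 + 5.7738*a^3 - 21.6388*a^2 + 7.7115*a + 0.2259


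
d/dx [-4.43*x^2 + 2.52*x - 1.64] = 2.52 - 8.86*x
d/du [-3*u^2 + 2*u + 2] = 2 - 6*u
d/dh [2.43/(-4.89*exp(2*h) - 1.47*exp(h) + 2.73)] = (23.7654*exp(h) + 3.5721)*exp(h)/(4.89*exp(2*h) + 1.47*exp(h) - 2.73)^2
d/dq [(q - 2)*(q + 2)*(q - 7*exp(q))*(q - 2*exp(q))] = -9*q^3*exp(q) + 4*q^3 + 28*q^2*exp(2*q) - 27*q^2*exp(q) + 28*q*exp(2*q) + 36*q*exp(q) - 8*q - 112*exp(2*q) + 36*exp(q)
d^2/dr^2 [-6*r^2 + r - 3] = -12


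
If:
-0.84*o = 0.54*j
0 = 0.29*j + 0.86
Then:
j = -2.97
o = 1.91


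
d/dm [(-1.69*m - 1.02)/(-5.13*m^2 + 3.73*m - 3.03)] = (-8.6697*m^2 - 10.4652*m + 8.9253)/(26.3169*m^4 - 38.2698*m^3 + 45.0007*m^2 - 22.6038*m + 9.1809)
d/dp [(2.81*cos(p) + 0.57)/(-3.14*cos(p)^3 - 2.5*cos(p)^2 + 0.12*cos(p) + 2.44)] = -(17.6468*cos(p)^3 + 12.3944*cos(p)^2 + 2.85*cos(p) + 6.788)*sin(p)/(3.14*cos(p)^3 + 2.5*cos(p)^2 - 0.12*cos(p) - 2.44)^2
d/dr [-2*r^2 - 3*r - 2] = -4*r - 3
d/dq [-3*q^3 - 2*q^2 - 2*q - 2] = -9*q^2 - 4*q - 2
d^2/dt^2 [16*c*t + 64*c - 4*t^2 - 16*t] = -8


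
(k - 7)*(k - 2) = k^2 - 9*k + 14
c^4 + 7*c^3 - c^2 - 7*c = c*(c - 1)*(c + 1)*(c + 7)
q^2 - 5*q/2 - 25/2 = (q - 5)*(q + 5/2)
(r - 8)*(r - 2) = r^2 - 10*r + 16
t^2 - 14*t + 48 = (t - 8)*(t - 6)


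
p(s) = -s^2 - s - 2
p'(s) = -2*s - 1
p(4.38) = -25.56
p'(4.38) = -9.76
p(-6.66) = -39.70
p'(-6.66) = 12.32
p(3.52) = -17.91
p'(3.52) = -8.04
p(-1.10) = -2.11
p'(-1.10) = 1.20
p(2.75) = -12.31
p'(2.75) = -6.50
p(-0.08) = -1.93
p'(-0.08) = -0.84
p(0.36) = -2.49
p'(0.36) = -1.72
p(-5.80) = -29.84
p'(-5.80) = 10.60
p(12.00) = -158.00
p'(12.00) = -25.00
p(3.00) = -14.00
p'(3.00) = -7.00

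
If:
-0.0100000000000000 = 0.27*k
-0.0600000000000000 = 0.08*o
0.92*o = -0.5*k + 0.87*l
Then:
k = -0.04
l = -0.81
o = -0.75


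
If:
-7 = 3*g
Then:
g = -7/3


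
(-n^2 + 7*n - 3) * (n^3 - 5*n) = -n^5 + 7*n^4 + 2*n^3 - 35*n^2 + 15*n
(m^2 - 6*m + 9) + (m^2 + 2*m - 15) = 2*m^2 - 4*m - 6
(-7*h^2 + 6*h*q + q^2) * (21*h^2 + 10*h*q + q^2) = -147*h^4 + 56*h^3*q + 74*h^2*q^2 + 16*h*q^3 + q^4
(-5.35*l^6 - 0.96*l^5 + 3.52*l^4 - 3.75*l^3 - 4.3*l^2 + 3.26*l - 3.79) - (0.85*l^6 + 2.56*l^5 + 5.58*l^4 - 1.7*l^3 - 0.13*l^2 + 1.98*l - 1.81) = -6.2*l^6 - 3.52*l^5 - 2.06*l^4 - 2.05*l^3 - 4.17*l^2 + 1.28*l - 1.98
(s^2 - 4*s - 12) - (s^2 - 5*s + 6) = s - 18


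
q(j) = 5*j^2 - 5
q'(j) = 10*j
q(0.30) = -4.55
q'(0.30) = 3.00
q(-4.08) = 78.23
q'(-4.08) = -40.80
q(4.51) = 96.70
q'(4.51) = 45.10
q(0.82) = -1.64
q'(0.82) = 8.20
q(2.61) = 29.06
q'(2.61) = 26.10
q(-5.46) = 144.06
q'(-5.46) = -54.60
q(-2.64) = 29.85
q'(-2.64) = -26.40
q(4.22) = 84.04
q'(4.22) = 42.20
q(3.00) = 40.00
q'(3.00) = 30.00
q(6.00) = 175.00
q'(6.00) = 60.00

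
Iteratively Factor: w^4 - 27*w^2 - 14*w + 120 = (w - 5)*(w^3 + 5*w^2 - 2*w - 24) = (w - 5)*(w + 3)*(w^2 + 2*w - 8) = (w - 5)*(w + 3)*(w + 4)*(w - 2)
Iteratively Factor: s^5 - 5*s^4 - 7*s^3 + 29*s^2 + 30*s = (s - 3)*(s^4 - 2*s^3 - 13*s^2 - 10*s) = (s - 3)*(s + 1)*(s^3 - 3*s^2 - 10*s) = (s - 5)*(s - 3)*(s + 1)*(s^2 + 2*s) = s*(s - 5)*(s - 3)*(s + 1)*(s + 2)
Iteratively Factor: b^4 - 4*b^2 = (b - 2)*(b^3 + 2*b^2) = b*(b - 2)*(b^2 + 2*b) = b*(b - 2)*(b + 2)*(b)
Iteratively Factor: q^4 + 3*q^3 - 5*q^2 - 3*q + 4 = (q - 1)*(q^3 + 4*q^2 - q - 4) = (q - 1)^2*(q^2 + 5*q + 4) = (q - 1)^2*(q + 1)*(q + 4)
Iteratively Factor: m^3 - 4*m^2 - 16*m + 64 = (m - 4)*(m^2 - 16) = (m - 4)^2*(m + 4)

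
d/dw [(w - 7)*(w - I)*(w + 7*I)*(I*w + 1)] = 4*I*w^3 + w^2*(-15 - 21*I) + w*(70 + 26*I) + 7 - 91*I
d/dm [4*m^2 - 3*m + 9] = 8*m - 3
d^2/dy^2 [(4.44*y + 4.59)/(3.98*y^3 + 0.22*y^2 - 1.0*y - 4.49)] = (421.988256*y^5 + 895.815216*y^4 + 100.076256*y^3 + 843.847992*y^2 + 512.4015*y - 21.623196)/(63.044792*y^9 + 10.454664*y^8 - 46.943304*y^7 - 218.61314*y^6 - 11.793864*y^5 + 107.229252*y^4 + 245.638394*y^3 - 0.164333999999997*y^2 - 60.4803*y - 90.518849)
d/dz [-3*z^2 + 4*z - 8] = 4 - 6*z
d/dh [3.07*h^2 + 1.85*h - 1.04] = 6.14*h + 1.85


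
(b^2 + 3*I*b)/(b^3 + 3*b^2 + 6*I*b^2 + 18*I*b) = (b + 3*I)/(b^2 + b*(3 + 6*I) + 18*I)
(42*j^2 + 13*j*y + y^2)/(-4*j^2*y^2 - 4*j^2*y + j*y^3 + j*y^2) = (42*j^2 + 13*j*y + y^2)/(j*y*(-4*j*y - 4*j + y^2 + y))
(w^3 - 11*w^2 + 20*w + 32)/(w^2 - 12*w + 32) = w + 1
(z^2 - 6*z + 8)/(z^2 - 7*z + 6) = (z^2 - 6*z + 8)/(z^2 - 7*z + 6)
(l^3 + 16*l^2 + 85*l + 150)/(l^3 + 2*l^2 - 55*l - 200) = (l + 6)/(l - 8)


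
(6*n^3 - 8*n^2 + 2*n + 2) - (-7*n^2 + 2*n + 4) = 6*n^3 - n^2 - 2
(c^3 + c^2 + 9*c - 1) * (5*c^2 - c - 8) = 5*c^5 + 4*c^4 + 36*c^3 - 22*c^2 - 71*c + 8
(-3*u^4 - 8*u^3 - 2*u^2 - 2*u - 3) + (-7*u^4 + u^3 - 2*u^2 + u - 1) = -10*u^4 - 7*u^3 - 4*u^2 - u - 4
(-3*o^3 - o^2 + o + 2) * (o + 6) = -3*o^4 - 19*o^3 - 5*o^2 + 8*o + 12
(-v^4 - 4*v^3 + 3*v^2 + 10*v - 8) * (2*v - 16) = -2*v^5 + 8*v^4 + 70*v^3 - 28*v^2 - 176*v + 128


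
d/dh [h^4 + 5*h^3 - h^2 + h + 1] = 4*h^3 + 15*h^2 - 2*h + 1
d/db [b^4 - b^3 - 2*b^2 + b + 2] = 4*b^3 - 3*b^2 - 4*b + 1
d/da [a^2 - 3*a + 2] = 2*a - 3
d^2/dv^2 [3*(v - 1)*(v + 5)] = 6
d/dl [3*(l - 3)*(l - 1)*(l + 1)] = 9*l^2 - 18*l - 3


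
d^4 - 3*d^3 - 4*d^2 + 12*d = d*(d - 3)*(d - 2)*(d + 2)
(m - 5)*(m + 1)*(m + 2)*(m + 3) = m^4 + m^3 - 19*m^2 - 49*m - 30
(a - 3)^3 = a^3 - 9*a^2 + 27*a - 27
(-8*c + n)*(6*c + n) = -48*c^2 - 2*c*n + n^2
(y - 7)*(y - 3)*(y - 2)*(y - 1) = y^4 - 13*y^3 + 53*y^2 - 83*y + 42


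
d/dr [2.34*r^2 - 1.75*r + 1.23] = 4.68*r - 1.75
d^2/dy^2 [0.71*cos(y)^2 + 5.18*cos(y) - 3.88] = -5.18*cos(y) - 1.42*cos(2*y)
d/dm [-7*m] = -7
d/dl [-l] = -1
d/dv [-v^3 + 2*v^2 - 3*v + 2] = -3*v^2 + 4*v - 3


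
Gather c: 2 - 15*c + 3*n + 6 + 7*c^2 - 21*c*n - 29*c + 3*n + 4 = 7*c^2 + c*(-21*n - 44) + 6*n + 12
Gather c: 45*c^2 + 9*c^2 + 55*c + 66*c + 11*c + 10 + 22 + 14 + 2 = 54*c^2 + 132*c + 48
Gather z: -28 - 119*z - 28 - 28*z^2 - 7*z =-28*z^2 - 126*z - 56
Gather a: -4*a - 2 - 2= -4*a - 4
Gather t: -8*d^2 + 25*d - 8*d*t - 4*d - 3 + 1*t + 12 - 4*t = -8*d^2 + 21*d + t*(-8*d - 3) + 9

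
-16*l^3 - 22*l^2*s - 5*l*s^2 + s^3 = (-8*l + s)*(l + s)*(2*l + s)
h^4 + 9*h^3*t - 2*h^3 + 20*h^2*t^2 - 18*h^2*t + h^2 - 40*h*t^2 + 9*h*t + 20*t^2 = (h - 1)^2*(h + 4*t)*(h + 5*t)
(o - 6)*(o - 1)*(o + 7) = o^3 - 43*o + 42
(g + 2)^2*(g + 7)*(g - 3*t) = g^4 - 3*g^3*t + 11*g^3 - 33*g^2*t + 32*g^2 - 96*g*t + 28*g - 84*t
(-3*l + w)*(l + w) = -3*l^2 - 2*l*w + w^2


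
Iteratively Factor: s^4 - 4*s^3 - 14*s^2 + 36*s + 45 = (s - 3)*(s^3 - s^2 - 17*s - 15) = (s - 3)*(s + 3)*(s^2 - 4*s - 5) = (s - 3)*(s + 1)*(s + 3)*(s - 5)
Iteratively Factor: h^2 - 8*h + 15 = (h - 3)*(h - 5)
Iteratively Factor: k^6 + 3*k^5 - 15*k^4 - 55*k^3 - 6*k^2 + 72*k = (k + 3)*(k^5 - 15*k^3 - 10*k^2 + 24*k) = (k + 3)^2*(k^4 - 3*k^3 - 6*k^2 + 8*k) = k*(k + 3)^2*(k^3 - 3*k^2 - 6*k + 8) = k*(k - 4)*(k + 3)^2*(k^2 + k - 2) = k*(k - 4)*(k - 1)*(k + 3)^2*(k + 2)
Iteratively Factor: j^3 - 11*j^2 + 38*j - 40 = (j - 2)*(j^2 - 9*j + 20) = (j - 4)*(j - 2)*(j - 5)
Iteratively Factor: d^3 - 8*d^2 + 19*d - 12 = (d - 1)*(d^2 - 7*d + 12) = (d - 4)*(d - 1)*(d - 3)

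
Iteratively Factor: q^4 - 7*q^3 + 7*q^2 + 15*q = (q + 1)*(q^3 - 8*q^2 + 15*q) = (q - 5)*(q + 1)*(q^2 - 3*q) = q*(q - 5)*(q + 1)*(q - 3)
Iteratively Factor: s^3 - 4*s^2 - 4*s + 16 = (s - 4)*(s^2 - 4) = (s - 4)*(s - 2)*(s + 2)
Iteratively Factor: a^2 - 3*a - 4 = (a - 4)*(a + 1)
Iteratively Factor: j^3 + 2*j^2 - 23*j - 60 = (j + 4)*(j^2 - 2*j - 15) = (j - 5)*(j + 4)*(j + 3)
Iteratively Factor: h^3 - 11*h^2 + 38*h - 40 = (h - 4)*(h^2 - 7*h + 10) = (h - 5)*(h - 4)*(h - 2)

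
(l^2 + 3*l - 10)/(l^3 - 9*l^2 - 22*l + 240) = (l - 2)/(l^2 - 14*l + 48)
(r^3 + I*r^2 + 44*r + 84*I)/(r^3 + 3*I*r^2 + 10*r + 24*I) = (r^2 - I*r + 42)/(r^2 + I*r + 12)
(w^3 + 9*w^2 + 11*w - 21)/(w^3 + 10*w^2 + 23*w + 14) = (w^2 + 2*w - 3)/(w^2 + 3*w + 2)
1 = 1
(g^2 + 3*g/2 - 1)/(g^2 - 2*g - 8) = (g - 1/2)/(g - 4)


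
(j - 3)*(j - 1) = j^2 - 4*j + 3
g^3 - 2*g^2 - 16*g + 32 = (g - 4)*(g - 2)*(g + 4)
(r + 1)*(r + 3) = r^2 + 4*r + 3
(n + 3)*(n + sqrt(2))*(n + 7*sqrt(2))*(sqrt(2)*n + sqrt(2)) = sqrt(2)*n^4 + 4*sqrt(2)*n^3 + 16*n^3 + 17*sqrt(2)*n^2 + 64*n^2 + 48*n + 56*sqrt(2)*n + 42*sqrt(2)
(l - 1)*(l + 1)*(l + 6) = l^3 + 6*l^2 - l - 6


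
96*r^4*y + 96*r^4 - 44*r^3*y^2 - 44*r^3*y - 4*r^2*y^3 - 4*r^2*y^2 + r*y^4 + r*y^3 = (-8*r + y)*(-2*r + y)*(6*r + y)*(r*y + r)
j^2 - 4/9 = (j - 2/3)*(j + 2/3)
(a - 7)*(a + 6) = a^2 - a - 42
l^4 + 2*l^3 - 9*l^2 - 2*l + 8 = (l - 2)*(l - 1)*(l + 1)*(l + 4)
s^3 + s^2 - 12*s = s*(s - 3)*(s + 4)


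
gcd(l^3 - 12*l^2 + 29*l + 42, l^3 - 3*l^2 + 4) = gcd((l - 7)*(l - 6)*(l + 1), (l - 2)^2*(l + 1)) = l + 1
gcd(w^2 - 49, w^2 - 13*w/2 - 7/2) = w - 7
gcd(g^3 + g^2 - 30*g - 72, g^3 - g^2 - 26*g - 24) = g^2 - 2*g - 24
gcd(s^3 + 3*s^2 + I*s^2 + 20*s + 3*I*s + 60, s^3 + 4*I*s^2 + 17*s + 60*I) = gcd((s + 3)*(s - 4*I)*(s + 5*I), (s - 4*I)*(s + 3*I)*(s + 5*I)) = s^2 + I*s + 20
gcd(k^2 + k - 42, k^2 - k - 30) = k - 6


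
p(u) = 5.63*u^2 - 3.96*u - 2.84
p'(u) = 11.26*u - 3.96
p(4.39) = 88.28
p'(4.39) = 45.47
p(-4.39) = 123.05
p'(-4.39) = -53.39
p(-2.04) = 28.67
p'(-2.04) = -26.93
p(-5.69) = 201.97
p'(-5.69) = -68.03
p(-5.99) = 222.89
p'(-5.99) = -71.41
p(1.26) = 1.11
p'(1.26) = 10.23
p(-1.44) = 14.54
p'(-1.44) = -20.17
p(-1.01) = 6.90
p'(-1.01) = -15.33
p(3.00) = 35.95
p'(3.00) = 29.82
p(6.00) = 176.08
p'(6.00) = 63.60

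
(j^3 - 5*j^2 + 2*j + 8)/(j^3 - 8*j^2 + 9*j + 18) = (j^2 - 6*j + 8)/(j^2 - 9*j + 18)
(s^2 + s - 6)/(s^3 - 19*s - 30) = (s - 2)/(s^2 - 3*s - 10)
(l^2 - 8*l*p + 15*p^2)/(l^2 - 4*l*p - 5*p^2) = (l - 3*p)/(l + p)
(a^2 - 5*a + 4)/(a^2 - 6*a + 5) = (a - 4)/(a - 5)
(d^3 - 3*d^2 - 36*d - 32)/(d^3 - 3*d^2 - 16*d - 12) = (d^2 - 4*d - 32)/(d^2 - 4*d - 12)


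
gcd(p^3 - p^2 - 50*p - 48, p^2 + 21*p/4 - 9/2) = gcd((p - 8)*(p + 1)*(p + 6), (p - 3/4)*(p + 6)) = p + 6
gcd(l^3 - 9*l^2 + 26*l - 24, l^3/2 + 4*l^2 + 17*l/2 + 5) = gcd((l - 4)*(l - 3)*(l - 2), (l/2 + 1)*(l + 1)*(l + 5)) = 1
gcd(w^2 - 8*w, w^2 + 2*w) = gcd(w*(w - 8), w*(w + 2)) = w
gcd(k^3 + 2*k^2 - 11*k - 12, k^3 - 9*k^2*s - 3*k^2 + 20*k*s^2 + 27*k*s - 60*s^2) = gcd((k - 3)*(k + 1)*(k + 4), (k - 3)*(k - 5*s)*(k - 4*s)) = k - 3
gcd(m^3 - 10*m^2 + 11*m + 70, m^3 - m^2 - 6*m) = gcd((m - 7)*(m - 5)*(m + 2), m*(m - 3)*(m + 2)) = m + 2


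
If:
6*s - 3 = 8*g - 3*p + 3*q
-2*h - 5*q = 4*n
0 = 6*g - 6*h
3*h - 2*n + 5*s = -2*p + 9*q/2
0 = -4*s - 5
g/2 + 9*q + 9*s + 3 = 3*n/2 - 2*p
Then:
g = -9/112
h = -9/112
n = -1529/11536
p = 19749/5768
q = 797/5768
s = -5/4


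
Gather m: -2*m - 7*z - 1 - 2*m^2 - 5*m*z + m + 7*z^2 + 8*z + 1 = -2*m^2 + m*(-5*z - 1) + 7*z^2 + z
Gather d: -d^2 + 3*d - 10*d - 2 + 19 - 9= -d^2 - 7*d + 8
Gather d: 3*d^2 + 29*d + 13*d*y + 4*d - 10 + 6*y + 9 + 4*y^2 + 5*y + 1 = 3*d^2 + d*(13*y + 33) + 4*y^2 + 11*y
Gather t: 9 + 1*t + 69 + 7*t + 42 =8*t + 120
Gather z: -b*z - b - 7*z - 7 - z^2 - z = -b - z^2 + z*(-b - 8) - 7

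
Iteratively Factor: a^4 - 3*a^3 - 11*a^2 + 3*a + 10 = (a - 5)*(a^3 + 2*a^2 - a - 2) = (a - 5)*(a + 2)*(a^2 - 1) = (a - 5)*(a - 1)*(a + 2)*(a + 1)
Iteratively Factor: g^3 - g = (g + 1)*(g^2 - g) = (g - 1)*(g + 1)*(g)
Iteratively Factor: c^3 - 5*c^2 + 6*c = (c - 2)*(c^2 - 3*c) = c*(c - 2)*(c - 3)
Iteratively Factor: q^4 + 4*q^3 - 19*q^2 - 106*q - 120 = (q + 2)*(q^3 + 2*q^2 - 23*q - 60) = (q + 2)*(q + 4)*(q^2 - 2*q - 15) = (q - 5)*(q + 2)*(q + 4)*(q + 3)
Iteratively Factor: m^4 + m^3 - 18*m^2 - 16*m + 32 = (m + 2)*(m^3 - m^2 - 16*m + 16) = (m - 4)*(m + 2)*(m^2 + 3*m - 4) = (m - 4)*(m + 2)*(m + 4)*(m - 1)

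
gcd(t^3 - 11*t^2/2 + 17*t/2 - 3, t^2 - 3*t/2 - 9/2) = t - 3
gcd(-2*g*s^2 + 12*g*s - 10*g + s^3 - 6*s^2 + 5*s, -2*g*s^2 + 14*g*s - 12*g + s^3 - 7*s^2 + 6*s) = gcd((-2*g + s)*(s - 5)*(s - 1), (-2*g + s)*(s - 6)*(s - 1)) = -2*g*s + 2*g + s^2 - s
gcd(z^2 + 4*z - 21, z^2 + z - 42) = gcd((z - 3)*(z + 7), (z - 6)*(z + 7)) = z + 7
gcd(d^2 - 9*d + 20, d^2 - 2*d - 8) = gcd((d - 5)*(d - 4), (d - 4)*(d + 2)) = d - 4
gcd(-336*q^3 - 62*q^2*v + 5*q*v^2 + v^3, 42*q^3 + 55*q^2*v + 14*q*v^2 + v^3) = 42*q^2 + 13*q*v + v^2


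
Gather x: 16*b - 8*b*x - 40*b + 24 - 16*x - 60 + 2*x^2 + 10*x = -24*b + 2*x^2 + x*(-8*b - 6) - 36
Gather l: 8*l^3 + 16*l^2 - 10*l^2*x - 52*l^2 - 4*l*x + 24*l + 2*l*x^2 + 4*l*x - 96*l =8*l^3 + l^2*(-10*x - 36) + l*(2*x^2 - 72)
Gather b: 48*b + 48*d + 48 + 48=48*b + 48*d + 96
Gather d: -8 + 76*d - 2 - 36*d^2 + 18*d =-36*d^2 + 94*d - 10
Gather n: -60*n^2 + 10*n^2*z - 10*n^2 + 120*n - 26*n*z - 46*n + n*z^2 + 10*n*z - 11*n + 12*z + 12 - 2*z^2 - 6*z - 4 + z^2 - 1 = n^2*(10*z - 70) + n*(z^2 - 16*z + 63) - z^2 + 6*z + 7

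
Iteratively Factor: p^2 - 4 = (p + 2)*(p - 2)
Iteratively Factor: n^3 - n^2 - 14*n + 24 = (n - 3)*(n^2 + 2*n - 8) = (n - 3)*(n + 4)*(n - 2)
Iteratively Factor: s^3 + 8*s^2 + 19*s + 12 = (s + 3)*(s^2 + 5*s + 4) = (s + 1)*(s + 3)*(s + 4)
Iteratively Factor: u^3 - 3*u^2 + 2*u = (u)*(u^2 - 3*u + 2) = u*(u - 1)*(u - 2)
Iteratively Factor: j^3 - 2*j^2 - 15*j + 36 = (j - 3)*(j^2 + j - 12) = (j - 3)*(j + 4)*(j - 3)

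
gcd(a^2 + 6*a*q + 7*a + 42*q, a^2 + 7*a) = a + 7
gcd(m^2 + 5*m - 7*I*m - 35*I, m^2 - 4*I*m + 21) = m - 7*I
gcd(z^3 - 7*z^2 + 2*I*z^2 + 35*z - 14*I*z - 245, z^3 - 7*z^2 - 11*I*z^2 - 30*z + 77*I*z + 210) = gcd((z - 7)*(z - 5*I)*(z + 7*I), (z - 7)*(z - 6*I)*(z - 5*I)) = z^2 + z*(-7 - 5*I) + 35*I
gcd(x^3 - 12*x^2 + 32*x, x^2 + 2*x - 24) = x - 4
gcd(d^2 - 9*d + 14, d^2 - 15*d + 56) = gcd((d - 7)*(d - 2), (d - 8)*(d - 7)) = d - 7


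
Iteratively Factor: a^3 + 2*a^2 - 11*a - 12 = (a + 4)*(a^2 - 2*a - 3) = (a - 3)*(a + 4)*(a + 1)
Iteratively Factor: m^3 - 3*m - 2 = (m + 1)*(m^2 - m - 2) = (m - 2)*(m + 1)*(m + 1)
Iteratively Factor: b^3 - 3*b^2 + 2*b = (b - 2)*(b^2 - b) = b*(b - 2)*(b - 1)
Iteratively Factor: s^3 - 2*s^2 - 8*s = (s + 2)*(s^2 - 4*s) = s*(s + 2)*(s - 4)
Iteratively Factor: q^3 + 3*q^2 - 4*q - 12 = (q - 2)*(q^2 + 5*q + 6) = (q - 2)*(q + 2)*(q + 3)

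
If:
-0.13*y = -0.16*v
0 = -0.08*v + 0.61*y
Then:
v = 0.00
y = 0.00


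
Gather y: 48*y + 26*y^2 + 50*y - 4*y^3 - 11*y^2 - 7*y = -4*y^3 + 15*y^2 + 91*y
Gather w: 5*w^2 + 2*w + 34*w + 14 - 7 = 5*w^2 + 36*w + 7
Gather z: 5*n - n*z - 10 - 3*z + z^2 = 5*n + z^2 + z*(-n - 3) - 10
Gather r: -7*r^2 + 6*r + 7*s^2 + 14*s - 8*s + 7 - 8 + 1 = -7*r^2 + 6*r + 7*s^2 + 6*s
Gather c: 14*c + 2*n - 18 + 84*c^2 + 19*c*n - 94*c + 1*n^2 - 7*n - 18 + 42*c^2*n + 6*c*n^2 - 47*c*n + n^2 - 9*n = c^2*(42*n + 84) + c*(6*n^2 - 28*n - 80) + 2*n^2 - 14*n - 36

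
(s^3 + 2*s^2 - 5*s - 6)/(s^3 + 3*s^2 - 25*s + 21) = (s^3 + 2*s^2 - 5*s - 6)/(s^3 + 3*s^2 - 25*s + 21)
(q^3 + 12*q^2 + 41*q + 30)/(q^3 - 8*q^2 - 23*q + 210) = (q^2 + 7*q + 6)/(q^2 - 13*q + 42)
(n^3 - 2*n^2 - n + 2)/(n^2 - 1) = n - 2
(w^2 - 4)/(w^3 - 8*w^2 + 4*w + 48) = (w - 2)/(w^2 - 10*w + 24)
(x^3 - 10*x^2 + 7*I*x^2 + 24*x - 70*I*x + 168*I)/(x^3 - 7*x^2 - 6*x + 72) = (x + 7*I)/(x + 3)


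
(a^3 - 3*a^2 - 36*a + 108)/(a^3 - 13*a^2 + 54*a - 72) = (a + 6)/(a - 4)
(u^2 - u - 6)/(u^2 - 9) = (u + 2)/(u + 3)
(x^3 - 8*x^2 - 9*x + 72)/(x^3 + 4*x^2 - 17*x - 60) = (x^2 - 11*x + 24)/(x^2 + x - 20)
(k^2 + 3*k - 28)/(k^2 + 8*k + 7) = (k - 4)/(k + 1)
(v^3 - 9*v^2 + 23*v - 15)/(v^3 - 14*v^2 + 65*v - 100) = (v^2 - 4*v + 3)/(v^2 - 9*v + 20)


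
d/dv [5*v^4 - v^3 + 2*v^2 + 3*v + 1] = 20*v^3 - 3*v^2 + 4*v + 3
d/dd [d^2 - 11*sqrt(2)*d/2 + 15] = 2*d - 11*sqrt(2)/2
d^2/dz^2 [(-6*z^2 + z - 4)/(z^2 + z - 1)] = 2*(7*z^3 - 30*z^2 - 9*z - 13)/(z^6 + 3*z^5 - 5*z^3 + 3*z - 1)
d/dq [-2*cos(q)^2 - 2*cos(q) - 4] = 2*sin(q) + 2*sin(2*q)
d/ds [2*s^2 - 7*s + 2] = 4*s - 7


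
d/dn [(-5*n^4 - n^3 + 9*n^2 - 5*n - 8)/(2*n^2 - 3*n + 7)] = (-20*n^5 + 43*n^4 - 134*n^3 - 38*n^2 + 158*n - 59)/(4*n^4 - 12*n^3 + 37*n^2 - 42*n + 49)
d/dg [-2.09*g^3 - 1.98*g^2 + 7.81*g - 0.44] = -6.27*g^2 - 3.96*g + 7.81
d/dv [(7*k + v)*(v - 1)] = 7*k + 2*v - 1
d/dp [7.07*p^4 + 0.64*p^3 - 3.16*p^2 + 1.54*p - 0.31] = 28.28*p^3 + 1.92*p^2 - 6.32*p + 1.54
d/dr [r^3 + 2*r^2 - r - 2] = 3*r^2 + 4*r - 1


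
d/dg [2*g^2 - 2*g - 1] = 4*g - 2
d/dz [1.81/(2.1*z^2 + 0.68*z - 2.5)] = (-7.602*z - 1.2308)/(2.1*z^2 + 0.68*z - 2.5)^2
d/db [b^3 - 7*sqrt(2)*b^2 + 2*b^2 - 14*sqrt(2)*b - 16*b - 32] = 3*b^2 - 14*sqrt(2)*b + 4*b - 14*sqrt(2) - 16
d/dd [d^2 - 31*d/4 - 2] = 2*d - 31/4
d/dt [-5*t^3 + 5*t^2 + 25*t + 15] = -15*t^2 + 10*t + 25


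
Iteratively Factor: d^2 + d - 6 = (d + 3)*(d - 2)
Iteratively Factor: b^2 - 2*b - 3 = (b - 3)*(b + 1)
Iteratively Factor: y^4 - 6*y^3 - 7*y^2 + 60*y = (y + 3)*(y^3 - 9*y^2 + 20*y) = y*(y + 3)*(y^2 - 9*y + 20) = y*(y - 4)*(y + 3)*(y - 5)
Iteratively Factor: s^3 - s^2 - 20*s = (s - 5)*(s^2 + 4*s) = (s - 5)*(s + 4)*(s)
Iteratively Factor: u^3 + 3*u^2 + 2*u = (u + 1)*(u^2 + 2*u) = (u + 1)*(u + 2)*(u)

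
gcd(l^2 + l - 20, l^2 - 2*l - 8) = l - 4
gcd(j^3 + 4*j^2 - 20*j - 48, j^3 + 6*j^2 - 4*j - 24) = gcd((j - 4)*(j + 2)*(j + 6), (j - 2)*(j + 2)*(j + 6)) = j^2 + 8*j + 12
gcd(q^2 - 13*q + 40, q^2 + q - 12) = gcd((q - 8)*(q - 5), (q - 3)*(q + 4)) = 1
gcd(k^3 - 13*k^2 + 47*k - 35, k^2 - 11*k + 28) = k - 7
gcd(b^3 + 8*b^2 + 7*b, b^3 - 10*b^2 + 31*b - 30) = 1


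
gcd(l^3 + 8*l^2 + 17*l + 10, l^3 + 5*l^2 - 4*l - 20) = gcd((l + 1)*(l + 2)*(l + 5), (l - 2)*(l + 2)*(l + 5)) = l^2 + 7*l + 10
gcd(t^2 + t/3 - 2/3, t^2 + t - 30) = 1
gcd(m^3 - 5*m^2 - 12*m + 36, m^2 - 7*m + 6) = m - 6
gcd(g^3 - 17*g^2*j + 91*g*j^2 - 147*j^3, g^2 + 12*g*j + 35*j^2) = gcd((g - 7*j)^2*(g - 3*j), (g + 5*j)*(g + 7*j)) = 1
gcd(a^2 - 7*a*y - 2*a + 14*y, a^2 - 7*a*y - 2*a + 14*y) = -a^2 + 7*a*y + 2*a - 14*y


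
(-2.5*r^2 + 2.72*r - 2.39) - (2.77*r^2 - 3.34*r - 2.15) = -5.27*r^2 + 6.06*r - 0.24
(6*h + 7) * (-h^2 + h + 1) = -6*h^3 - h^2 + 13*h + 7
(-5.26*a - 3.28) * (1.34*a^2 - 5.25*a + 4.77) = -7.0484*a^3 + 23.2198*a^2 - 7.8702*a - 15.6456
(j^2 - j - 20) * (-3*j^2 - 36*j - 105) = -3*j^4 - 33*j^3 - 9*j^2 + 825*j + 2100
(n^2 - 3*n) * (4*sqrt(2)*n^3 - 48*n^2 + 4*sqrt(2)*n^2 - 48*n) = 4*sqrt(2)*n^5 - 48*n^4 - 8*sqrt(2)*n^4 - 12*sqrt(2)*n^3 + 96*n^3 + 144*n^2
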